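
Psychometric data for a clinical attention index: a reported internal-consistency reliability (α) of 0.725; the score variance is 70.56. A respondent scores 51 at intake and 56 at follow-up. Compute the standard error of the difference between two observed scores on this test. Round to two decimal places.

σ = 70.56^(1/2) = 8.4000
SEM = 8.4000 * √(1 − 0.7250) = 8.4000 * √0.2750 ≈ 8.4000 * 0.5244 ≈ 4.4050
Standard error of the difference = 4.4050·√2 ≈ 6.2296

6.23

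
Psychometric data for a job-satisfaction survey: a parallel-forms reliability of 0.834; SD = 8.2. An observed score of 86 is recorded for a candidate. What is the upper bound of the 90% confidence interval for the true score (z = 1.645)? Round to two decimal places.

91.50

The standard error of measurement is 8.200×√(1 − 0.834) ≃ 8.200×0.407 ≃ 3.341.
Half-width = 1.645×3.341 ≃ 5.496
Upper limit = 86 + 5.496 ≃ 91.496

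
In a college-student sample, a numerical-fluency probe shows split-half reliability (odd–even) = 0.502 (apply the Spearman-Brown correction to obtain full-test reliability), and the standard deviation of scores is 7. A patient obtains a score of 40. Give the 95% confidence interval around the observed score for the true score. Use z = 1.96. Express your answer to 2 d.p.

[32.10, 47.90]

r_full = 2·0.502 / (1 + 0.502) ≈ 0.668
SEM = 7.000 * √(1 − 0.668) = 7.000 * √0.332 ≈ 7.000 * 0.576 ≈ 4.031
Margin = 1.96 * 4.031 ≈ 7.900
CI = 40 ± 7.900 → [32.100, 47.900]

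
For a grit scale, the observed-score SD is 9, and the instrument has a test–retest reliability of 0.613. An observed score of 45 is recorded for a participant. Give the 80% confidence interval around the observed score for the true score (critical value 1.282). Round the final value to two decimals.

The standard error of measurement is 9.00000×√(1 − 0.61300) ≈ 9.00000×0.62209 ≈ 5.59884.
1.282 × SEM ≈ 7.17771
80% CI: 45 ± 7.17771 = [37.82229, 52.17771]

[37.82, 52.18]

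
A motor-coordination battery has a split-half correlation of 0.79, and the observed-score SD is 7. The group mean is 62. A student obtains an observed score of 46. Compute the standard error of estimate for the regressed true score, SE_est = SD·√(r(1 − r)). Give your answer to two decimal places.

Full-length reliability (Spearman-Brown) = 2(0.79)/(1+0.79) ≃ 0.8827
SE_est = SD · √(r(1 − r)) = 7.0000 · √0.1036 ≃ 7.0000 · 0.3218 ≃ 2.2526

2.25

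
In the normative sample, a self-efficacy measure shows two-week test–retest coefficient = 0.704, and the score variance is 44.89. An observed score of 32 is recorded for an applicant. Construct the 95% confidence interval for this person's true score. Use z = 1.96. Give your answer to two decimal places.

[24.86, 39.14]

SD = √44.89 ≈ 6.7000
SEM = 6.7000 * √(1 − 0.7040) = 6.7000 * √0.2960 ≈ 6.7000 * 0.5441 ≈ 3.6452
Margin = 1.96 * 3.6452 ≈ 7.1446
CI = 32 ± 7.1446 → [24.8554, 39.1446]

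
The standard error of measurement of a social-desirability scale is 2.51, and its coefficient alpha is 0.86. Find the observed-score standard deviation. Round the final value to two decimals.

6.71

SD = 2.51 / √(1 − 0.86) ≃ 6.70826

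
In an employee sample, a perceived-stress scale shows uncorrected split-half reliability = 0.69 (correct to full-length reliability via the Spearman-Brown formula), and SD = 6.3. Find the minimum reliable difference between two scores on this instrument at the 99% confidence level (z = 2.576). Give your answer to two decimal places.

9.83

r_full = 2·0.69 / (1 + 0.69) ≈ 0.8166
SEM = 6.3000 · √(1 − 0.8166) = 6.3000 · √0.1834 ≈ 6.3000 · 0.4283 ≈ 2.6982
Standard error of the difference = 2.6982·√2 ≈ 3.8159
Smallest detectable difference = 2.576·3.8159 ≈ 9.8297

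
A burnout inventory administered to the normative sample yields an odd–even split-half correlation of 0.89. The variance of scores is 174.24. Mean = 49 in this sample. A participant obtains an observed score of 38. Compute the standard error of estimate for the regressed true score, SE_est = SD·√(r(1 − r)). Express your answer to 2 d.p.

3.09

SD = √174.24 = 13.2000
r_full = 2·0.89 / (1 + 0.89) ≃ 0.9418
SE_est = 13.2000*√(0.9418*0.0582) ≃ 3.0904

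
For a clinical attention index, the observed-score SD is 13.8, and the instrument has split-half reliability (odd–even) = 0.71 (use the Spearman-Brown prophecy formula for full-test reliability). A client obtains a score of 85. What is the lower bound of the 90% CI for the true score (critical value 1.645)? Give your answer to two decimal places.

Full-length reliability (Spearman-Brown) = 2(0.71)/(1+0.71) ≈ 0.830
SEM = 13.800·√(1 − 0.830) ≈ 5.683
Margin = 1.645 · 5.683 ≈ 9.349
Lower bound: 85 − 9.349 = 75.651

75.65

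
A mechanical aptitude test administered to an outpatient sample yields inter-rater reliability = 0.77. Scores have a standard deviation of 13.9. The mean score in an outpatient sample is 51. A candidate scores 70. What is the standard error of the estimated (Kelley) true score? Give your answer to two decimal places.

5.85

SE_est = SD × √(r(1 − r)) = 13.90000 × √0.17710 ≃ 13.90000 × 0.42083 ≃ 5.84957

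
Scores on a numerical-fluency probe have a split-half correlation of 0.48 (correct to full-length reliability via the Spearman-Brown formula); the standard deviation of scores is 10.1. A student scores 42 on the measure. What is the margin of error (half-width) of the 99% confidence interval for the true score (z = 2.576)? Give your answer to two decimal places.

r_full = 2·0.48 / (1 + 0.48) ≃ 0.649
SEM = 10.100 × √(1 − 0.649) = 10.100 × √0.351 ≃ 10.100 × 0.593 ≃ 5.987
Half-width = 2.576×5.987 ≃ 15.422

15.42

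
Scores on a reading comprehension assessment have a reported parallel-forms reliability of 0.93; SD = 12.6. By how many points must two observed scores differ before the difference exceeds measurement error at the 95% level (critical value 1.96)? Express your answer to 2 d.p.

SEM = 12.600 · √(1 − 0.930) = 12.600 · √0.070 ≈ 12.600 · 0.265 ≈ 3.334
Standard error of the difference = 3.334·√2 ≈ 4.714
Minimum reliable difference = 1.96 · SE_diff ≈ 1.96 · 4.714 ≈ 9.240

9.24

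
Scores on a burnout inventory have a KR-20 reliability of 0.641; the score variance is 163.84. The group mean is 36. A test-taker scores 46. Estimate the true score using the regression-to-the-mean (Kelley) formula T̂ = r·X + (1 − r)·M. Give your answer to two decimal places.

42.41

T̂ = 0.6410(46) + 0.3590(36) ≈ 42.4100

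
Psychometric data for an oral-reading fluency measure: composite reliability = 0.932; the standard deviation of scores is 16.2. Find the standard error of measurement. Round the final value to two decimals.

SEM = 16.200 * √(1 − 0.932) = 16.200 * √0.068 ≈ 16.200 * 0.261 ≈ 4.224

4.22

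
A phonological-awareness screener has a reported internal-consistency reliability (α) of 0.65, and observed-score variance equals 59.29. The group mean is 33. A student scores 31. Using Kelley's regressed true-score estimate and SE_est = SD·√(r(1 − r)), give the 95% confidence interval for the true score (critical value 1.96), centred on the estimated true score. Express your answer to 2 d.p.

σ = 59.29^(1/2) = 7.700
Estimated true score = 0.650·31 + (1 − 0.650)·33 ≈ 31.700
SE_est = 7.700·√[r(1 − r)] ≈ 3.673
95% CI: 31.700 ± 7.198 ≈ (24.502, 38.898)

[24.50, 38.90]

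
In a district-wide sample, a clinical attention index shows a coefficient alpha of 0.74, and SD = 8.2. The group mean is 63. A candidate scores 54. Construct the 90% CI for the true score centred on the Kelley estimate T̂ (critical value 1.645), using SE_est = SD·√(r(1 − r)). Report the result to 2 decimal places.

[50.42, 62.26]

T̂ = 0.74000(54) + 0.26000(63) ≈ 56.34000
SE_est = SD · √(r(1 − r)) = 8.20000 · √0.19240 ≈ 8.20000 · 0.43863 ≈ 3.59680
CI = 56.34000 ± 1.645 · 3.59680 → [50.42326, 62.25674]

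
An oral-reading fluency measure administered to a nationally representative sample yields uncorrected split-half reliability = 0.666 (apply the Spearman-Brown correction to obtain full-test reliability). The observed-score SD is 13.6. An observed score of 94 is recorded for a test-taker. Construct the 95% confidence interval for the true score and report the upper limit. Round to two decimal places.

Spearman-Brown: r = 2(0.666) / (1 + 0.666) = 1.3320 / 1.6660 ≈ 0.7995
The standard error of measurement is 13.6000×√(1 − 0.7995) ≈ 13.6000×0.4478 ≈ 6.0894.
Half-width = 1.96×6.0894 ≈ 11.9352
Upper limit = 94 + 11.9352 ≈ 105.9352

105.94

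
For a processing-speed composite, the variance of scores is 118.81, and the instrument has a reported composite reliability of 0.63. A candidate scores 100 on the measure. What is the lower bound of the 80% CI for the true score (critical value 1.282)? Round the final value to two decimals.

σ = 118.81^(1/2) = 10.90000
SEM = 10.90000×√(1 − 0.63000) ≃ 6.63021
Half-width = 1.282×6.63021 ≃ 8.49993
Lower limit = 100 − 8.49993 ≃ 91.50007

91.50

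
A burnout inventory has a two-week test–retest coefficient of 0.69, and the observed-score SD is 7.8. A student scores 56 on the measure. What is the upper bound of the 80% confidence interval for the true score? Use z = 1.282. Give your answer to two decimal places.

61.57

SEM = 7.80000·√(1 − 0.69000) ≃ 4.34286
1.282 · SEM ≃ 5.56754
Upper limit = 56 + 5.56754 ≃ 61.56754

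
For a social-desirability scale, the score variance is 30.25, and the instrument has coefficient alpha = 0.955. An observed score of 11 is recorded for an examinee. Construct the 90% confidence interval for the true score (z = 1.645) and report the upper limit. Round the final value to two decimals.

SD = √30.25 = 5.500
The standard error of measurement is 5.500×√(1 − 0.955) ≈ 5.500×0.212 ≈ 1.167.
Margin = 1.645 × 1.167 ≈ 1.919
Upper bound: 11 + 1.919 = 12.919

12.92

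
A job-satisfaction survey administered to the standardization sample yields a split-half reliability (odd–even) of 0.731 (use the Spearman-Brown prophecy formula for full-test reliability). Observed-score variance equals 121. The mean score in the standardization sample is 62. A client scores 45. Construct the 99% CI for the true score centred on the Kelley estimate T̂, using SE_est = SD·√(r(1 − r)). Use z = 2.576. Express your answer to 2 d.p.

σ = 121^(1/2) = 11.00000
r_full = 2·0.731 / (1 + 0.731) ≈ 0.84460
T̂ = 0.84460(45) + 0.15540(62) ≈ 47.64183
SE_est = 11.00000*√(0.84460*0.15540) ≈ 3.98516
99% CI: 47.64183 ± 10.26576 ≈ (37.37606, 57.90759)

[37.38, 57.91]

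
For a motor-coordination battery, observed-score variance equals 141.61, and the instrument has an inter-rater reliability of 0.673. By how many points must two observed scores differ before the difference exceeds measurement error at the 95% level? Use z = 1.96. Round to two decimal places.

18.86

σ = 141.61^(1/2) = 11.900
SEM = 11.900*√(1 − 0.673) ≈ 6.805
Standard error of the difference = 6.805·√2 ≈ 9.624
Minimum reliable difference = 1.96 * SE_diff ≈ 1.96 * 9.624 ≈ 18.862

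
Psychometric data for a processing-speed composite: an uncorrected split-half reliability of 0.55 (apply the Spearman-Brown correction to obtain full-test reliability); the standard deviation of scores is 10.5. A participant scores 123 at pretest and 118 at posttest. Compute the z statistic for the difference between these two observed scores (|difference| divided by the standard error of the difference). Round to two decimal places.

Spearman-Brown: r = 2(0.55) / (1 + 0.55) = 1.10000 / 1.55000 ≈ 0.70968
SEM = 10.50000 × √(1 − 0.70968) = 10.50000 × √0.29032 ≈ 10.50000 × 0.53882 ≈ 5.65757
SE_diff = SEM × √2 ≈ 5.65757 × 1.41421 ≈ 8.00101
z = |123 − 118| / 8.00101 = 5 / 8.00101 ≈ 0.62492

0.62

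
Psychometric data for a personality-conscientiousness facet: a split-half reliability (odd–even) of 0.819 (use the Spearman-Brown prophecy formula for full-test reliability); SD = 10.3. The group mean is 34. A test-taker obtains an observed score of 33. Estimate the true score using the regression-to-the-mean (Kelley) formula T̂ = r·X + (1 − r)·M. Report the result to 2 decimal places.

33.10

Spearman-Brown: r = 2(0.819) / (1 + 0.819) = 1.6380 / 1.8190 ≈ 0.9005
T̂ = r·X + (1 − r)·M = 0.9005×33 + 0.0995×34 ≈ 29.7163 + 3.3832 ≈ 33.0995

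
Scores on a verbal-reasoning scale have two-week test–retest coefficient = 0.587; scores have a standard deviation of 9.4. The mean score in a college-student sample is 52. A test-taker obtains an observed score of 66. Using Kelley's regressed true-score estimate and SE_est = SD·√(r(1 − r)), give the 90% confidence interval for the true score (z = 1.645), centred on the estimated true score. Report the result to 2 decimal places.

Estimated true score = 0.5870·66 + (1 − 0.5870)·52 ≈ 60.2180
SE_est = SD · √(r(1 − r)) = 9.4000 · √0.2424 ≈ 9.4000 · 0.4924 ≈ 4.6283
90% CI: 60.2180 ± 7.6136 ≈ (52.6044, 67.8316)

[52.60, 67.83]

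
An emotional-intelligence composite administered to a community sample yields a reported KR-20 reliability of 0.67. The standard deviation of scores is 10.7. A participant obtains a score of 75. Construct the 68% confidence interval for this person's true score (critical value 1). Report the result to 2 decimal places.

The standard error of measurement is 10.7000×√(1 − 0.6700) ≃ 10.7000×0.5745 ≃ 6.1467.
Margin = 1 × 6.1467 ≃ 6.1467
CI = 75 ± 6.1467 → [68.8533, 81.1467]

[68.85, 81.15]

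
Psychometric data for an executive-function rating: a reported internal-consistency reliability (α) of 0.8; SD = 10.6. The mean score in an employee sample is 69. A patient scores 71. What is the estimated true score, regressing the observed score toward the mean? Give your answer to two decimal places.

70.60

T̂ = r·X + (1 − r)·M = 0.800·71 + 0.200·69 = 56.800 + 13.800 ≈ 70.600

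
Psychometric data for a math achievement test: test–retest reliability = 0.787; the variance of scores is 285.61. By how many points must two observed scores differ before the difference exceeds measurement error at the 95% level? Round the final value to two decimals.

21.62

SD = √285.61 = 16.90000
The standard error of measurement is 16.90000×√(1 − 0.78700) ≃ 16.90000×0.46152 ≃ 7.79967.
Standard error of the difference = 7.79967·√2 ≃ 11.03041
Minimum reliable difference = 1.96 × SE_diff ≃ 1.96 × 11.03041 ≃ 21.61960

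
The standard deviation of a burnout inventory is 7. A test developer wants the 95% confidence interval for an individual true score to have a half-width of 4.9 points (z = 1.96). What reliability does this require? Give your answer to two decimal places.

Required SEM = 4.9 / 1.96 ≈ 2.500
r = 1 − (2.500/7)² ≈ 1 − 0.128 ≈ 0.872

0.87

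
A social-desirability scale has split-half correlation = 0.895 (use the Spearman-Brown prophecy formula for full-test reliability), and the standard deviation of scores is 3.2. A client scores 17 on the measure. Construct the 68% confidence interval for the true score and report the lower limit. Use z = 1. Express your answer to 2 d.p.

Full-length reliability (Spearman-Brown) = 2(0.895)/(1+0.895) ≈ 0.9446
SEM = 3.2000 · √(1 − 0.9446) = 3.2000 · √0.0554 ≈ 3.2000 · 0.2354 ≈ 0.7533
Half-width = 1·0.7533 ≈ 0.7533
Lower limit = 17 − 0.7533 ≈ 16.2467

16.25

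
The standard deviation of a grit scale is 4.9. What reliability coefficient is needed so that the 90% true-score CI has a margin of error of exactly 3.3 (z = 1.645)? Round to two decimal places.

Required SEM = 3.3 / 1.645 ≃ 2.0061
r = 1 − (SEM / SD)² = 1 − (2.0061 / 4.9)² ≃ 1 − 0.1676 ≃ 0.8324

0.83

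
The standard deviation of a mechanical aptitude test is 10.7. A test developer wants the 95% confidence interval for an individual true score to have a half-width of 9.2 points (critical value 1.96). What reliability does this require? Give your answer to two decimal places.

Required SEM = 9.2 / 1.96 ≃ 4.694
r = 1 − (4.694/10.7)² ≃ 1 − 0.192 ≃ 0.808

0.81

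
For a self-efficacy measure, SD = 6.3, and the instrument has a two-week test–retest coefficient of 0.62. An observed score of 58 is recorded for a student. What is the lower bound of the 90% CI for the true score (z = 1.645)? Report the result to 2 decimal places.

SEM = 6.30000×√(1 − 0.62000) ≈ 3.88358
Half-width = 1.645×3.88358 ≈ 6.38849
Lower limit = 58 − 6.38849 ≈ 51.61151

51.61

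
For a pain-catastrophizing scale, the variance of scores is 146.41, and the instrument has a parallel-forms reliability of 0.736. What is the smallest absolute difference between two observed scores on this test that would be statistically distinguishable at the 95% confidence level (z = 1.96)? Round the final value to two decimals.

σ = 146.41^(1/2) = 12.1000
The standard error of measurement is 12.1000×√(1 − 0.7360) ≃ 12.1000×0.5138 ≃ 6.2171.
SE_diff = √2 × SEM ≃ 8.7923
Minimum reliable difference = 1.96 × SE_diff ≃ 1.96 × 8.7923 ≃ 17.2329

17.23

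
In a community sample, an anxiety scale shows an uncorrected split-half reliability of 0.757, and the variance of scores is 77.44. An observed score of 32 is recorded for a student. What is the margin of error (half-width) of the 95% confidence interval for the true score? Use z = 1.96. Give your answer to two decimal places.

6.41

σ = 77.44^(1/2) = 8.80000
Spearman-Brown: r = 2(0.757) / (1 + 0.757) = 1.51400 / 1.75700 ≈ 0.86170
The standard error of measurement is 8.80000*√(1 − 0.86170) ≈ 8.80000*0.37189 ≈ 3.27265.
1.96 * SEM ≈ 6.41440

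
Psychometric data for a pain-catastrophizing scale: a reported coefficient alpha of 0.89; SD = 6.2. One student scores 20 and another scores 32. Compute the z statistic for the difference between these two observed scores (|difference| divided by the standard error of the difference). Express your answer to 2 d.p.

The standard error of measurement is 6.200*√(1 − 0.890) ≈ 6.200*0.332 ≈ 2.056.
Standard error of the difference = 2.056·√2 ≈ 2.908
z = 12 / 2.908 ≈ 4.126

4.13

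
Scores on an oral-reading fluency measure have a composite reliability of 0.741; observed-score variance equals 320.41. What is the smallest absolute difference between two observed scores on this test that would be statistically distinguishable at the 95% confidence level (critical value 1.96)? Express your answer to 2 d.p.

σ = 320.41^(1/2) = 17.9000
SEM = 17.9000 * √(1 − 0.7410) = 17.9000 * √0.2590 ≈ 17.9000 * 0.5089 ≈ 9.1097
SE_diff = SEM * √2 ≈ 9.1097 * 1.4142 ≈ 12.8830
Minimum reliable difference = 1.96 * SE_diff ≈ 1.96 * 12.8830 ≈ 25.2507

25.25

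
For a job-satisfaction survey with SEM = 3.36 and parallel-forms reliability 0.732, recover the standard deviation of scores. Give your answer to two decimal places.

6.49

SD = 3.36 / √(1 − 0.732) ≈ 6.4904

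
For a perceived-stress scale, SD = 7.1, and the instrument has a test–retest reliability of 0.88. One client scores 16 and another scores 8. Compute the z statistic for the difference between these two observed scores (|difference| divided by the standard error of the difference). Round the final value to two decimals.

SEM = 7.100 · √(1 − 0.880) = 7.100 · √0.120 ≈ 7.100 · 0.346 ≈ 2.460
SE_diff = SEM · √2 ≈ 2.460 · 1.414 ≈ 3.478
z = |16 − 8| / 3.478 = 8 / 3.478 ≈ 2.300

2.30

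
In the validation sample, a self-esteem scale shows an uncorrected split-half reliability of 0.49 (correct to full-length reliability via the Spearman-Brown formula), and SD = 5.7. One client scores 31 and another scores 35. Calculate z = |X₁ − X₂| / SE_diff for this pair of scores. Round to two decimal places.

0.85

r_full = 2·0.49 / (1 + 0.49) ≈ 0.6577
SEM = 5.7000 × √(1 − 0.6577) = 5.7000 × √0.3423 ≈ 5.7000 × 0.5850 ≈ 3.3348
SE_diff = √2 × SEM ≈ 4.7161
z = 4 / 4.7161 ≈ 0.8482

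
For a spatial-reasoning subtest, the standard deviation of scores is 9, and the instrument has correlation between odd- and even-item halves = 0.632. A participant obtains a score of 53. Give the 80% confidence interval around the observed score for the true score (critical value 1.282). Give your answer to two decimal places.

Full-length reliability (Spearman-Brown) = 2(0.632)/(1+0.632) ≈ 0.775
SEM = 9.000*√(1 − 0.775) ≈ 4.274
Half-width = 1.282*4.274 ≈ 5.479
80% CI: 53 ± 5.479 = [47.521, 58.479]

[47.52, 58.48]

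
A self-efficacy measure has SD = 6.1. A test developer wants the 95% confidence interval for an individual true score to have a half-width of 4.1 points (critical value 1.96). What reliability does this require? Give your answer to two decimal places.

0.88

SEM needed = half-width / z = 4.1/1.96 ≃ 2.092
r = 1 − (2.092/6.1)² ≃ 1 − 0.118 ≃ 0.882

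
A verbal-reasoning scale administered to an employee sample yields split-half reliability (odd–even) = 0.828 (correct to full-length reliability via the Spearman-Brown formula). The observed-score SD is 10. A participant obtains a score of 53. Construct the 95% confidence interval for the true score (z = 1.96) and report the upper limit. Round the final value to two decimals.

Spearman-Brown: r = 2(0.828) / (1 + 0.828) = 1.6560 / 1.8280 ≈ 0.9059
SEM = 10.0000 · √(1 − 0.9059) = 10.0000 · √0.0941 ≈ 10.0000 · 0.3067 ≈ 3.0674
Margin = 1.96 · 3.0674 ≈ 6.0122
Upper bound: 53 + 6.0122 = 59.0122

59.01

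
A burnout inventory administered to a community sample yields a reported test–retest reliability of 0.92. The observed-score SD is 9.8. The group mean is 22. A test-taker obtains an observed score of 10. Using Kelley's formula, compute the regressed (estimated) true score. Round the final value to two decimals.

Estimated true score = 0.920·10 + (1 − 0.920)·22 ≈ 10.960

10.96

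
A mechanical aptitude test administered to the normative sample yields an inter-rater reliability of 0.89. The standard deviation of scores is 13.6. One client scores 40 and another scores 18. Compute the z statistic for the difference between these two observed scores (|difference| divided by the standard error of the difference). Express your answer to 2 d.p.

SEM = 13.600×√(1 − 0.890) ≈ 4.511
Standard error of the difference = 4.511·√2 ≈ 6.379
z = |40 − 18| / 6.379 = 22 / 6.379 ≈ 3.449

3.45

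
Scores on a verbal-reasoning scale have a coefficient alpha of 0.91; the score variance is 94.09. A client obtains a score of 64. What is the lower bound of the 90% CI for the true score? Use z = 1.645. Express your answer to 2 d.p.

σ = 94.09^(1/2) = 9.700
The standard error of measurement is 9.700·√(1 − 0.910) ≃ 9.700·0.300 ≃ 2.910.
1.645 · SEM ≃ 4.787
Lower limit = 64 − 4.787 ≃ 59.213

59.21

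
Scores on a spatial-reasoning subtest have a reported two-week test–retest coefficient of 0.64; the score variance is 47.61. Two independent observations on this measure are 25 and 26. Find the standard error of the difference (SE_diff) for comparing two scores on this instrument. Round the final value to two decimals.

5.85

σ = 47.61^(1/2) = 6.90000
SEM = 6.90000×√(1 − 0.64000) ≈ 4.14000
Standard error of the difference = 4.14000·√2 ≈ 5.85484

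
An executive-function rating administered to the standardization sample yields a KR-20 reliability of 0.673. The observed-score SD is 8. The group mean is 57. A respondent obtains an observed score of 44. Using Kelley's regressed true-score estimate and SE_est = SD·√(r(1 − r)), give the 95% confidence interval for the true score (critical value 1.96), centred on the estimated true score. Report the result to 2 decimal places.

T̂ = r·X + (1 − r)·M = 0.67300*44 + 0.32700*57 = 29.61200 + 18.63900 ≈ 48.25100
SE_est = SD * √(r(1 − r)) = 8.00000 * √0.22007 ≈ 8.00000 * 0.46912 ≈ 3.75294
CI = 48.25100 ± 1.96 * 3.75294 → [40.89524, 55.60676]

[40.90, 55.61]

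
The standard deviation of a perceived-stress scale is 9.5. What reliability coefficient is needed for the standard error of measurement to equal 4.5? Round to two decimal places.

0.78

r = 1 − (SEM / SD)² = 1 − (4.5000 / 9.5)² ≈ 1 − 0.2244 ≈ 0.7756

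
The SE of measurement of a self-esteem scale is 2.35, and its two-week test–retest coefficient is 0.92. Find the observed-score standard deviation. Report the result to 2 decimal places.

SD = SEM / √(1 − r) = 2.35 / √0.080 ≈ 2.35 / 0.283 ≈ 8.309

8.31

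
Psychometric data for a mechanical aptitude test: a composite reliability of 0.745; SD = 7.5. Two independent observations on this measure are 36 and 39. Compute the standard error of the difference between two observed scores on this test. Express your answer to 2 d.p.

5.36

SEM = 7.500 · √(1 − 0.745) = 7.500 · √0.255 ≈ 7.500 · 0.505 ≈ 3.787
SE_diff = √2 · SEM ≈ 5.356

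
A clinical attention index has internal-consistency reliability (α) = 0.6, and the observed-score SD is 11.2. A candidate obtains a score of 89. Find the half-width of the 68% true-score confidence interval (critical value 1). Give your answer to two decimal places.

7.08

SEM = 11.200×√(1 − 0.600) ≈ 7.084
Half-width = 1×7.084 ≈ 7.084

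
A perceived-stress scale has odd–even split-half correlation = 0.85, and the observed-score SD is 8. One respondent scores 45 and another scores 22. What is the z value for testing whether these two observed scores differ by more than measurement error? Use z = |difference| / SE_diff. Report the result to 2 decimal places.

7.14

Spearman-Brown: r = 2(0.85) / (1 + 0.85) = 1.7000 / 1.8500 ≈ 0.9189
SEM = 8.0000×√(1 − 0.9189) ≈ 2.2780
Standard error of the difference = 2.2780·√2 ≈ 3.2215
z = 23 / 3.2215 ≈ 7.1394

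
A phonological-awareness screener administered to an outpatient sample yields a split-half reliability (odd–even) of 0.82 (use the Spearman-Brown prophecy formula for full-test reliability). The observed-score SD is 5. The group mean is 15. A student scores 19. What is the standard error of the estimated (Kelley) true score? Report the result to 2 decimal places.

Full-length reliability (Spearman-Brown) = 2(0.82)/(1+0.82) ≈ 0.9011
SE_est = 5.0000·√[r(1 − r)] ≈ 1.4926

1.49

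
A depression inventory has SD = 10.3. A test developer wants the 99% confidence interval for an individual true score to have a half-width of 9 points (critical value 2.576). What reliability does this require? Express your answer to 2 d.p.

Required SEM = 9 / 2.576 ≈ 3.4938
r = 1 − (3.4938/10.3)² ≈ 1 − 0.1151 ≈ 0.8849

0.88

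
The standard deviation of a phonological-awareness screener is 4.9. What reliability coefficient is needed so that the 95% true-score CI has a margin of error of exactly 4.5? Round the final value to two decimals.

Required SEM = 4.5 / 1.96 ≈ 2.29592
Required reliability = 1 − (SEM/SD)² = 1 − 0.21954 ≈ 0.78046

0.78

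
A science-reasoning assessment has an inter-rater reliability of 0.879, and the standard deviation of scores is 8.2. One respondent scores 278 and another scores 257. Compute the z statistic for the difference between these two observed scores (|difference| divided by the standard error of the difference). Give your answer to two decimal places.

5.21

SEM = 8.2000 * √(1 − 0.8790) = 8.2000 * √0.1210 ≈ 8.2000 * 0.3479 ≈ 2.8524
SE_diff = √2 * SEM ≈ 4.0339
z = |278 − 257| / 4.0339 = 21 / 4.0339 ≈ 5.2059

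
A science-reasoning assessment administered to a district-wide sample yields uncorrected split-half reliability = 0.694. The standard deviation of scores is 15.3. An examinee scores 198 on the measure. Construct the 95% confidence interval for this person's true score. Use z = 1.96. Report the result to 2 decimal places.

Full-length reliability (Spearman-Brown) = 2(0.694)/(1+0.694) ≈ 0.81936
SEM = 15.30000·√(1 − 0.81936) ≈ 6.50273
Half-width = 1.96·6.50273 ≈ 12.74534
95% CI: 198 ± 12.74534 = [185.25466, 210.74534]

[185.25, 210.75]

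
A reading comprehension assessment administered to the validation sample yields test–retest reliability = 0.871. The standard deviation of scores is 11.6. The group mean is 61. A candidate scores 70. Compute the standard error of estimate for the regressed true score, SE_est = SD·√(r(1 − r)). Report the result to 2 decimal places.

SE_est = SD · √(r(1 − r)) = 11.600 · √0.112 ≈ 11.600 · 0.335 ≈ 3.888

3.89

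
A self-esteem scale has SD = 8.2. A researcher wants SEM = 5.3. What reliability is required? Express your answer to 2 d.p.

0.58

r = 1 − (SEM / SD)² = 1 − (5.3000 / 8.2)² ≈ 1 − 0.4178 ≈ 0.5822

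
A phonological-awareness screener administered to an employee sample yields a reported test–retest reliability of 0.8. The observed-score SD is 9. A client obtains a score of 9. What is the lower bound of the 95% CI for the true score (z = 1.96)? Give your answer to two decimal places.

SEM = 9.000 * √(1 − 0.800) = 9.000 * √0.200 ≈ 9.000 * 0.447 ≈ 4.025
Half-width = 1.96*4.025 ≈ 7.889
Lower bound: 9 − 7.889 = 1.111

1.11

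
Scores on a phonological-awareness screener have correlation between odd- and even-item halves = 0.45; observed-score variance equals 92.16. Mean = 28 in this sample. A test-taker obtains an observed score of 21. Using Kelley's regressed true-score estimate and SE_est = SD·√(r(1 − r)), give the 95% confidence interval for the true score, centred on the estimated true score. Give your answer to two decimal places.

[14.53, 32.78]

σ = 92.16^(1/2) = 9.60000
Spearman-Brown: r = 2(0.45) / (1 + 0.45) = 0.90000 / 1.45000 ≃ 0.62069
T̂ = r·X + (1 − r)·M = 0.62069×21 + 0.37931×28 ≃ 13.03448 + 10.62069 ≃ 23.65517
SE_est = SD × √(r(1 − r)) = 9.60000 × √0.23543 ≃ 9.60000 × 0.48522 ≃ 4.65807
95% CI: 23.65517 ± 9.12981 ≃ (14.52536, 32.78499)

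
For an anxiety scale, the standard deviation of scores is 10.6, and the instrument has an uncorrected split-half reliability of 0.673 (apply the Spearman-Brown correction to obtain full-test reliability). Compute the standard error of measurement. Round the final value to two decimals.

4.69

Full-length reliability (Spearman-Brown) = 2(0.673)/(1+0.673) ≈ 0.805
SEM = 10.600 · √(1 − 0.805) = 10.600 · √0.195 ≈ 10.600 · 0.442 ≈ 4.686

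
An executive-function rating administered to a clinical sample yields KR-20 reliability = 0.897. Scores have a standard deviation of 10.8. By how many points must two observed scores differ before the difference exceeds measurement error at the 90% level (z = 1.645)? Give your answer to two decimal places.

8.06

The standard error of measurement is 10.800*√(1 − 0.897) ≃ 10.800*0.321 ≃ 3.466.
SE_diff = SEM * √2 ≃ 3.466 * 1.414 ≃ 4.902
Smallest detectable difference = 1.645*4.902 ≃ 8.063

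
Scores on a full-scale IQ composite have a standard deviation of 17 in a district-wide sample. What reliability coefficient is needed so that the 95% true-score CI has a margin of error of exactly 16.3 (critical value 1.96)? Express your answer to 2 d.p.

0.76

SEM needed = half-width / z = 16.3/1.96 ≈ 8.316
r = 1 − (8.316/17)² ≈ 1 − 0.239 ≈ 0.761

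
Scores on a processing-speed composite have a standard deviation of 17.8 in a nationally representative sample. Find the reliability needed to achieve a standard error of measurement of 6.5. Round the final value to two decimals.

0.87

r = 1 − (6.5000/17.8)² ≃ 1 − 0.1333 ≃ 0.8667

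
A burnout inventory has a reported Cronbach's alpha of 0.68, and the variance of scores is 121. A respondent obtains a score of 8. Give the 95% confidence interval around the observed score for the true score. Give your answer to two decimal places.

SD = √121 ≈ 11.00000
SEM = 11.00000 * √(1 − 0.68000) = 11.00000 * √0.32000 ≈ 11.00000 * 0.56569 ≈ 6.22254
Half-width = 1.96*6.22254 ≈ 12.19618
CI = 8 ± 12.19618 → [-4.19618, 20.19618]

[-4.20, 20.20]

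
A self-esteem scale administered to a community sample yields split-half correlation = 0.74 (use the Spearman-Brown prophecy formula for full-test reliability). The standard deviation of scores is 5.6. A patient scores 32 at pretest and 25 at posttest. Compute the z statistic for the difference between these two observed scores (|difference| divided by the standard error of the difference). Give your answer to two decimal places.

2.29

r_full = 2·0.74 / (1 + 0.74) ≈ 0.8506
The standard error of measurement is 5.6000×√(1 − 0.8506) ≈ 5.6000×0.3866 ≈ 2.1647.
Standard error of the difference = 2.1647·√2 ≈ 3.0614
z = |32 − 25| / 3.0614 = 7 / 3.0614 ≈ 2.2866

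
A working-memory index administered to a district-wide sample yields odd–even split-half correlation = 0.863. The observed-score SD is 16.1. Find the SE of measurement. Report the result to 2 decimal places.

Full-length reliability (Spearman-Brown) = 2(0.863)/(1+0.863) ≈ 0.926
SEM = 16.100 · √(1 − 0.926) = 16.100 · √0.074 ≈ 16.100 · 0.271 ≈ 4.366

4.37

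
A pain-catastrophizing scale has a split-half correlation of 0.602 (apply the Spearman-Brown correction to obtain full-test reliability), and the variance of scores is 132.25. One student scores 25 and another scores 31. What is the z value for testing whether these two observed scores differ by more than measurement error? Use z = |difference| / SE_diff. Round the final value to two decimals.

0.74

SD = √132.25 = 11.500
Spearman-Brown: r = 2(0.602) / (1 + 0.602) = 1.204 / 1.602 ≈ 0.752
SEM = 11.500 · √(1 − 0.752) = 11.500 · √0.248 ≈ 11.500 · 0.498 ≈ 5.732
Standard error of the difference = 5.732·√2 ≈ 8.106
z = 6 / 8.106 ≈ 0.740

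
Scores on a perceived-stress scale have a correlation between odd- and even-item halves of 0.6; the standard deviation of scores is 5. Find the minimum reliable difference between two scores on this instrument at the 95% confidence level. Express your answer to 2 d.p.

6.93

Full-length reliability (Spearman-Brown) = 2(0.6)/(1+0.6) ≈ 0.75000
SEM = 5.00000 · √(1 − 0.75000) = 5.00000 · √0.25000 ≈ 5.00000 · 0.50000 ≈ 2.50000
SE_diff = √2 · SEM ≈ 3.53553
Smallest detectable difference = 1.96·3.53553 ≈ 6.92965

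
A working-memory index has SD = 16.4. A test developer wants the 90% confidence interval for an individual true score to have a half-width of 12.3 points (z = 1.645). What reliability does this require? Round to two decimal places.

0.79

Required SEM = 12.3 / 1.645 ≃ 7.477
Required reliability = 1 − (SEM/SD)² = 1 − 0.208 ≃ 0.792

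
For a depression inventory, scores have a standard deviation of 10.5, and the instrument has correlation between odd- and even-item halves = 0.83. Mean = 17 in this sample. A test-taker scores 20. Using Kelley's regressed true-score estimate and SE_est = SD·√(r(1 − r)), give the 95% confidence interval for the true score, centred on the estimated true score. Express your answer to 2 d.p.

Spearman-Brown: r = 2(0.83) / (1 + 0.83) = 1.6600 / 1.8300 ≈ 0.9071
T̂ = r·X + (1 − r)·M = 0.9071*20 + 0.0929*17 ≈ 18.1421 + 1.5792 ≈ 19.7213
SE_est = 10.5000·√[r(1 − r)] ≈ 3.0480
CI = 19.7213 ± 1.96 * 3.0480 → [13.7472, 25.6954]

[13.75, 25.70]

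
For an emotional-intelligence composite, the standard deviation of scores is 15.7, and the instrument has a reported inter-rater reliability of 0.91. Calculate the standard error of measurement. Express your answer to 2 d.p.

SEM = 15.7000 · √(1 − 0.9100) = 15.7000 · √0.0900 ≈ 15.7000 · 0.3000 ≈ 4.7100

4.71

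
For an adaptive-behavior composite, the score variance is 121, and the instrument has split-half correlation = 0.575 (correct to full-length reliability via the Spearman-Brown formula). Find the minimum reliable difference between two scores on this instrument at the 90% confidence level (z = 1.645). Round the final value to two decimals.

13.29

SD = √121 = 11.0000
Full-length reliability (Spearman-Brown) = 2(0.575)/(1+0.575) ≈ 0.7302
SEM = 11.0000 * √(1 − 0.7302) = 11.0000 * √0.2698 ≈ 11.0000 * 0.5195 ≈ 5.7141
SE_diff = SEM * √2 ≈ 5.7141 * 1.4142 ≈ 8.0809
Minimum reliable difference = 1.645 * SE_diff ≈ 1.645 * 8.0809 ≈ 13.2931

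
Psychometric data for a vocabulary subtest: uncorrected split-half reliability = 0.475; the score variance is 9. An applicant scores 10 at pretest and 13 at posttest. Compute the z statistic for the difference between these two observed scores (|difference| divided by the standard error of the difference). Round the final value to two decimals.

SD = √9 = 3.00000
r_full = 2·0.475 / (1 + 0.475) ≈ 0.64407
SEM = 3.00000×√(1 − 0.64407) ≈ 1.78980
SE_diff = SEM × √2 ≈ 1.78980 × 1.41421 ≈ 2.53116
z = 3 / 2.53116 ≈ 1.18523

1.19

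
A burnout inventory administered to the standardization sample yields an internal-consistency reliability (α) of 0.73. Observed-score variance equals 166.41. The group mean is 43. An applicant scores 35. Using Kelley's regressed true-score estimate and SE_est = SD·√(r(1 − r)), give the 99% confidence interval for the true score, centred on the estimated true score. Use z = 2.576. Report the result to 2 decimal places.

[22.41, 51.91]

SD = √166.41 ≈ 12.900
Estimated true score = 0.730×35 + (1 − 0.730)×43 ≈ 37.160
SE_est = SD × √(r(1 − r)) = 12.900 × √0.197 ≈ 12.900 × 0.444 ≈ 5.727
CI = 37.160 ± 2.576 × 5.727 → [22.407, 51.913]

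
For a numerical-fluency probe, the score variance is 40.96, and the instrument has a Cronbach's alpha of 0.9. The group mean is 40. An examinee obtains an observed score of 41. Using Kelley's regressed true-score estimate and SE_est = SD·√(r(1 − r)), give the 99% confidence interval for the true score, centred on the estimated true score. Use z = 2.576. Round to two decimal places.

[35.95, 45.85]

σ = 40.96^(1/2) = 6.4000
Estimated true score = 0.9000×41 + (1 − 0.9000)×40 ≃ 40.9000
SE_est = 6.4000·√[r(1 − r)] ≃ 1.9200
99% CI: 40.9000 ± 4.9459 ≃ (35.9541, 45.8459)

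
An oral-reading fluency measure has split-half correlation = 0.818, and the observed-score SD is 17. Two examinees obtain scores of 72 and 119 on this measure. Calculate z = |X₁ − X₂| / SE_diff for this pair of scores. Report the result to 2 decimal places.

6.18

Spearman-Brown: r = 2(0.818) / (1 + 0.818) = 1.636 / 1.818 ≈ 0.900
SEM = 17.000 · √(1 − 0.900) = 17.000 · √0.100 ≈ 17.000 · 0.316 ≈ 5.379
SE_diff = SEM · √2 ≈ 5.379 · 1.414 ≈ 7.607
z = 47 / 7.607 ≈ 6.179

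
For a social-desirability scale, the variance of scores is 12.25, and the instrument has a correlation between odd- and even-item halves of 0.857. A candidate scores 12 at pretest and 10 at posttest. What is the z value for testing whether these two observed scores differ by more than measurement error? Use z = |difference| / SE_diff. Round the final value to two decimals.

σ = 12.25^(1/2) = 3.500
r_full = 2·0.857 / (1 + 0.857) ≈ 0.923
SEM = 3.500×√(1 − 0.923) ≈ 0.971
Standard error of the difference = 0.971·√2 ≈ 1.374
z = |12 − 10| / 1.374 = 2 / 1.374 ≈ 1.456

1.46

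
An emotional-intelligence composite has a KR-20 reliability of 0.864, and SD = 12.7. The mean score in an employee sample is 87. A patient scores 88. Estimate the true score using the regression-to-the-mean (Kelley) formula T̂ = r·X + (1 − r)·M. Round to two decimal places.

T̂ = 0.864(88) + 0.136(87) ≈ 87.864

87.86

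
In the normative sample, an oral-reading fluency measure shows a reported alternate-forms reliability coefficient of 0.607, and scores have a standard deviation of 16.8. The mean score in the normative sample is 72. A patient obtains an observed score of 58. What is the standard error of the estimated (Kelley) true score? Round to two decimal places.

8.21

SE_est = 16.800×√(0.607×0.393) ≈ 8.205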